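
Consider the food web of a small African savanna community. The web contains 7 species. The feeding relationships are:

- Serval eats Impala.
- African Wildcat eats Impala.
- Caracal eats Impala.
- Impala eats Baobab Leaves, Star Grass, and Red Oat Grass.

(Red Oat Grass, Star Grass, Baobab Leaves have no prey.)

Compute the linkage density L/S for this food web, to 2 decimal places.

There are L = 6 links among S = 7 species.
L/S = 6/7 = 0.8571 ≈ 0.86.

L/S = 0.86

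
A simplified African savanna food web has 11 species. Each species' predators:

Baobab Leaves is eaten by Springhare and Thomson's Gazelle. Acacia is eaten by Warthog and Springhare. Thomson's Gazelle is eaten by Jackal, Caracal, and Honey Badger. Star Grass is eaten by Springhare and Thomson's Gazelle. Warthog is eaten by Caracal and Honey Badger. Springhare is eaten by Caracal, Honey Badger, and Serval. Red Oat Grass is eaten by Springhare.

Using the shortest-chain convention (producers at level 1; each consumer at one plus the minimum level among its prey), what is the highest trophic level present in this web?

3

Producers (level 1): Red Oat Grass, Baobab Leaves, Acacia, Star Grass.
Following each consumer down to its lowest-level prey: Baobab Leaves → Thomson's Gazelle → Jackal (levels 1 through 3).
All prey of Jackal (Thomson's Gazelle 2) are at level 2 or above, so Jackal is at level 1 + 2 = 3.
Every consumer has at least one prey at level 2 or below, so none exceeds level 3.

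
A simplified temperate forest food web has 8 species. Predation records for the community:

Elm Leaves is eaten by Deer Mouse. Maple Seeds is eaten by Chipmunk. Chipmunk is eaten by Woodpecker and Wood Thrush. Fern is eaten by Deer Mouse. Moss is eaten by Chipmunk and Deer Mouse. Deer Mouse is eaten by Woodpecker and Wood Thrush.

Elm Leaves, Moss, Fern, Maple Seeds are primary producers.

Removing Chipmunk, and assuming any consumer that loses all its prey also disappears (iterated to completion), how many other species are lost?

Remove Chipmunk.
Every predator of it retains at least one other prey: Woodpecker still has Deer Mouse; Wood Thrush still has Deer Mouse.
No consumer loses all prey, so no secondary extinctions occur.

0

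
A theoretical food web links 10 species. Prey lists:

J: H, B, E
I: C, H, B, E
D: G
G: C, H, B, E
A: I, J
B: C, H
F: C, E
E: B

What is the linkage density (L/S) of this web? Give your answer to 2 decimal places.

L/S = 1.90

There are L = 19 links among S = 10 species.
L/S = 19/10 = 1.9000 ≈ 1.90.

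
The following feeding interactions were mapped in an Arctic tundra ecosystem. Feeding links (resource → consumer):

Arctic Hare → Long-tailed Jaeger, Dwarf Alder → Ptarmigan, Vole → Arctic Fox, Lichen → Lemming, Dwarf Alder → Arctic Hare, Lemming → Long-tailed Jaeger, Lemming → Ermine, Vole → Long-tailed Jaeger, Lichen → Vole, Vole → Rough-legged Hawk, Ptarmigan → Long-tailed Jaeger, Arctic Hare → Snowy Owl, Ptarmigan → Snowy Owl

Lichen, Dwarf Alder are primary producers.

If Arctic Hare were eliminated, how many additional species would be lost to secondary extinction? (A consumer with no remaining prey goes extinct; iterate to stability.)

Remove Arctic Hare.
Every predator of it retains at least one other prey: Long-tailed Jaeger still has Ptarmigan, Vole, Lemming; Snowy Owl still has Ptarmigan.
No consumer loses all prey, so no secondary extinctions occur.

0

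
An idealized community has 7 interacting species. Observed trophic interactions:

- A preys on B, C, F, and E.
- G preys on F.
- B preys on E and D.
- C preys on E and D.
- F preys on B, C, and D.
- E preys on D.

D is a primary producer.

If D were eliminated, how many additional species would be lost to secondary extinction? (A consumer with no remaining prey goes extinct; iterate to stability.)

Remove D.
Round 1: E (all prey gone) → extinct.
Round 2: C (all prey gone), B (all prey gone) → extinct.
Round 3: F (all prey gone) → extinct.
Round 4: G (all prey gone), A (all prey gone) → extinct.
No further losses. Total secondary extinctions: 6.

6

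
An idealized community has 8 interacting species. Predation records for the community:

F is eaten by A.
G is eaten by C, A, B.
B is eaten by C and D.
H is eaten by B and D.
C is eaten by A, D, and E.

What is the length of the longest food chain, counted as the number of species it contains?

4 species

One longest chain: G → B → C → D.
It has 4 species and 3 links.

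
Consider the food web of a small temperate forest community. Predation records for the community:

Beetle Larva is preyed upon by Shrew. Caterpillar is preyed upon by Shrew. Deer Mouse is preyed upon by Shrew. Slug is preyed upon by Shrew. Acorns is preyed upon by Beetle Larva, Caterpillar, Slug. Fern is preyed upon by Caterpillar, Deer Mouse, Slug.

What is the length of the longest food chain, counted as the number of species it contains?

3 species

One longest chain: Fern → Slug → Shrew.
It has 3 species and 2 links.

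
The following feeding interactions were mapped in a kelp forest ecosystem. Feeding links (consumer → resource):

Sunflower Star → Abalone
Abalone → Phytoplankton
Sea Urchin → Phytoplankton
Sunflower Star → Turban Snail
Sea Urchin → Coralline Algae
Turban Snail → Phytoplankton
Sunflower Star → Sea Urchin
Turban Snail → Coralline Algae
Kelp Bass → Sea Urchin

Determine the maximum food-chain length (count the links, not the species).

One longest chain: Phytoplankton → Sea Urchin → Kelp Bass.
It has 3 species and 2 links.

2 links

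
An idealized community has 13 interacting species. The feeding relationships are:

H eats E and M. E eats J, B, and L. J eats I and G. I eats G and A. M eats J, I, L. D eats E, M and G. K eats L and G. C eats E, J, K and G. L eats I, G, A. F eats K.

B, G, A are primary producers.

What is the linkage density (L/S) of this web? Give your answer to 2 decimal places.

L/S = 1.92

There are L = 25 links among S = 13 species.
L/S = 25/13 = 1.9231 ≈ 1.92.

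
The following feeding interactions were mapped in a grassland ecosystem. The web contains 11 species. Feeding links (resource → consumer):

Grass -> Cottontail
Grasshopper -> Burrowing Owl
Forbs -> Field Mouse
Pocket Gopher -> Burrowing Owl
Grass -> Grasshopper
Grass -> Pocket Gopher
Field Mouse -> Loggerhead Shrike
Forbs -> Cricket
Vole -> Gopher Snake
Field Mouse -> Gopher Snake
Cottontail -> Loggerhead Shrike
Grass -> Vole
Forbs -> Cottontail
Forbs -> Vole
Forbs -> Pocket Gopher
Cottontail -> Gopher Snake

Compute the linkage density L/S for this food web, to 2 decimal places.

L/S = 1.45

There are L = 16 links among S = 11 species.
L/S = 16/11 = 1.4545 ≈ 1.45.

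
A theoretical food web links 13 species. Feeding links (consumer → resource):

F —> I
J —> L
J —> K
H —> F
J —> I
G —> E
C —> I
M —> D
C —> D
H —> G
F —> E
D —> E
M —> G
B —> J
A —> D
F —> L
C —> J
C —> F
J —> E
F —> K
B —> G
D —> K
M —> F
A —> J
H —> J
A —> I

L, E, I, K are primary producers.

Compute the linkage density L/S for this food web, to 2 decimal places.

There are L = 26 links among S = 13 species.
L/S = 26/13 = 2.0000 ≈ 2.00.

L/S = 2.00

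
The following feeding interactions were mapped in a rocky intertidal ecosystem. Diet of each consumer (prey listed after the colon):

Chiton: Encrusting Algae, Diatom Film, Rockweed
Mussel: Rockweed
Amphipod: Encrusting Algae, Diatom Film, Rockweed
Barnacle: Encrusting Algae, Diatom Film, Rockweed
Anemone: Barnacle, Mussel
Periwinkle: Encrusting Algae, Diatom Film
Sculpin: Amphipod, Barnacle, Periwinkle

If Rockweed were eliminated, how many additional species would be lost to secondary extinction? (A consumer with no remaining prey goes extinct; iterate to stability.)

Remove Rockweed.
Round 1: Mussel (all prey gone) → extinct.
No further losses. Total secondary extinctions: 1.

1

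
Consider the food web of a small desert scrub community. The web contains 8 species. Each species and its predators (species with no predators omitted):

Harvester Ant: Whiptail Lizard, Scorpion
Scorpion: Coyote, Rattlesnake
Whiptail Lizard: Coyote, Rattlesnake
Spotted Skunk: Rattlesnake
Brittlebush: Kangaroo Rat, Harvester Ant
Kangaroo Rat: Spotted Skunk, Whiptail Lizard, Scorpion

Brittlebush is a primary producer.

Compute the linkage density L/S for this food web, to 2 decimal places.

L/S = 1.50

There are L = 12 links among S = 8 species.
L/S = 12/8 = 1.5000 ≈ 1.50.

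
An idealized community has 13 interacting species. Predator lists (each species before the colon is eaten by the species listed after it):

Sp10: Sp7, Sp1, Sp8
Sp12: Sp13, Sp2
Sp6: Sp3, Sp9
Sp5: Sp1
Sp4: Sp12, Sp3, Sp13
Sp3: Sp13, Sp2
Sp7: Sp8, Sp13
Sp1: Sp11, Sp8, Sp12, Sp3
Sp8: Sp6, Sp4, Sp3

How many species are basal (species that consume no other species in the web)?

Basal species (no prey listed): Sp10, Sp5.
Count: 2.

2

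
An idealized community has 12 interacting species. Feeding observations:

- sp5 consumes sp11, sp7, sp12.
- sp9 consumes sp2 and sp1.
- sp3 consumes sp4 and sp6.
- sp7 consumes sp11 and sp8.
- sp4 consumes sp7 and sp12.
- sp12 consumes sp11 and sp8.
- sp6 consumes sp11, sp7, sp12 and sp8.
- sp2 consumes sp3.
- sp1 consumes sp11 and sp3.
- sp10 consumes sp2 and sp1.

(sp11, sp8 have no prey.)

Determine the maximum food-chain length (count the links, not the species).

5 links

One longest chain: sp11 → sp7 → sp4 → sp3 → sp2 → sp9.
It has 6 species and 5 links.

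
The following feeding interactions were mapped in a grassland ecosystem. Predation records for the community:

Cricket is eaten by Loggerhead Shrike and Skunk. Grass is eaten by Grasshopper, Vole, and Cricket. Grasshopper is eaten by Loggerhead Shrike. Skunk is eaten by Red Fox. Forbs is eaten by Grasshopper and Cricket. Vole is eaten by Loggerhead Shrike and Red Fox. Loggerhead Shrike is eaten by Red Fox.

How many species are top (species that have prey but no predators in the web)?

Top species (has prey, but nothing eats it): Red Fox.
Count: 1.

1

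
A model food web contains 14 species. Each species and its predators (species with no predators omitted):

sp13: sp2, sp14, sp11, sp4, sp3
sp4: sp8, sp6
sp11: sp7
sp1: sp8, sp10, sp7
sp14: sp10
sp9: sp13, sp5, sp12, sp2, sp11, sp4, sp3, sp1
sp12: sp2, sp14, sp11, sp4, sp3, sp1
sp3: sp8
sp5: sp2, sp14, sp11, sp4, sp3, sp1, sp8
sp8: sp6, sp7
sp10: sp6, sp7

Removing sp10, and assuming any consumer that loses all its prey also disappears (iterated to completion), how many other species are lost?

Remove sp10.
Every predator of it retains at least one other prey: sp6 still has sp4, sp8; sp7 still has sp11, sp1, sp8.
No consumer loses all prey, so no secondary extinctions occur.

0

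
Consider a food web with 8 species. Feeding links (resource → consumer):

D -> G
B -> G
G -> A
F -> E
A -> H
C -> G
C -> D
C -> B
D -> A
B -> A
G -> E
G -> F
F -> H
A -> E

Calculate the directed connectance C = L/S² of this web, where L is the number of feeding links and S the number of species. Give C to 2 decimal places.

The web has S = 8 species and L = 14 feeding links.
C = L / S² = 14 / 64 = 0.2188 ≈ 0.22.

C = 0.22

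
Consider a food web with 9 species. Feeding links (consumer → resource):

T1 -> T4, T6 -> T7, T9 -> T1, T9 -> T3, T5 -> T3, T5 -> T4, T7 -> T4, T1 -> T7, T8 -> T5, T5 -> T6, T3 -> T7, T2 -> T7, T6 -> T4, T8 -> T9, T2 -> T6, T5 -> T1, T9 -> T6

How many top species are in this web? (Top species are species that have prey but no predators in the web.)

2

Top species (has prey, but nothing eats it): T2, T8.
Count: 2.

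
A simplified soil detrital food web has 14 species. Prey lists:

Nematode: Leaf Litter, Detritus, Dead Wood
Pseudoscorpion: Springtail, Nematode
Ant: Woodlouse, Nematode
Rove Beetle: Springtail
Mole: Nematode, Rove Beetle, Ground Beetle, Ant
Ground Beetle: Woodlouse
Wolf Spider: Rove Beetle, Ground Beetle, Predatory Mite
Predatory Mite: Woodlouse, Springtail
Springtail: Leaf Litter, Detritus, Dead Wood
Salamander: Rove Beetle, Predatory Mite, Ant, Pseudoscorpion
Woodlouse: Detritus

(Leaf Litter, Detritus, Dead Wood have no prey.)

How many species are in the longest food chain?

One longest chain: Detritus → Woodlouse → Predatory Mite → Wolf Spider.
It has 4 species and 3 links.

4 species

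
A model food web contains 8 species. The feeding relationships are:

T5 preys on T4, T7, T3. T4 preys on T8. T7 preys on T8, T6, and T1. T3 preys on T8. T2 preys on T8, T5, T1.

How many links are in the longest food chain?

3 links

One longest chain: T8 → T4 → T5 → T2.
It has 4 species and 3 links.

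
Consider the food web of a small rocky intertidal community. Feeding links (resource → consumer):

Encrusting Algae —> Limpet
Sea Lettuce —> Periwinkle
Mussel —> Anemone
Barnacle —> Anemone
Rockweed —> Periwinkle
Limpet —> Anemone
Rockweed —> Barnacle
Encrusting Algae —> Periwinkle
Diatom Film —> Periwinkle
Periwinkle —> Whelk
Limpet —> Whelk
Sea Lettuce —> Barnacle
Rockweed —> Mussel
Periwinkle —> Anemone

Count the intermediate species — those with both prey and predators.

4

Intermediate species (has both prey and predators): Barnacle, Periwinkle, Mussel, Limpet.
Count: 4.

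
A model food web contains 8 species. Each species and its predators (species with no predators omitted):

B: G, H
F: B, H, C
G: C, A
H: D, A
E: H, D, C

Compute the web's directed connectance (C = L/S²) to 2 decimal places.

C = 0.19

The web has S = 8 species and L = 12 feeding links.
C = L / S² = 12 / 64 = 0.1875 ≈ 0.19.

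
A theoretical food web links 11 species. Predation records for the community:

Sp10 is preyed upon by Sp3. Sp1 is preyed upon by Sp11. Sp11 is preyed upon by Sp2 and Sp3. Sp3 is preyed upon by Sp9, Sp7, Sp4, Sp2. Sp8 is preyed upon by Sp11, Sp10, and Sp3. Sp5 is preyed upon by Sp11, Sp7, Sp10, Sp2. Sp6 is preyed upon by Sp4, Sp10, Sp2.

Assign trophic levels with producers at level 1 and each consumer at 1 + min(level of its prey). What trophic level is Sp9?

Trophic level 3

Sp8 is a producer → level 1.
Sp3 eats Sp8 → level 2.
Sp9 eats Sp3 → level 3.
No prey of Sp9 is below level 2, so 3 is the minimum.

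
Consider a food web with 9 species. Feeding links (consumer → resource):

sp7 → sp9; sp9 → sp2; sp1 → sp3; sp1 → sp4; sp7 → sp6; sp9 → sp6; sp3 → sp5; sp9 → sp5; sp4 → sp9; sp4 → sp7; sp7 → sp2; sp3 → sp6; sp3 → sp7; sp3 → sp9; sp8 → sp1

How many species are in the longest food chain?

One longest chain: sp2 → sp9 → sp7 → sp3 → sp1 → sp8.
It has 6 species and 5 links.

6 species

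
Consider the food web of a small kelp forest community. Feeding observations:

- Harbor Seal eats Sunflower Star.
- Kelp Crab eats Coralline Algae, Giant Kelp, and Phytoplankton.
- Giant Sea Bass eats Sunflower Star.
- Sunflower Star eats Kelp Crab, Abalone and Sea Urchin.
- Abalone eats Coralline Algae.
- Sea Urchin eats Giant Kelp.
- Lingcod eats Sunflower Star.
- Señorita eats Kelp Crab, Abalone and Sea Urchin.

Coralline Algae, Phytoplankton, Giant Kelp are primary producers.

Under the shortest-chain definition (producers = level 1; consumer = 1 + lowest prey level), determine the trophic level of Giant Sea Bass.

Trophic level 4

Coralline Algae is a producer → level 1.
Abalone eats Coralline Algae → level 2.
Sunflower Star eats Abalone → level 3.
Giant Sea Bass eats Sunflower Star → level 4.
No prey of Giant Sea Bass is below level 3, so 4 is the minimum.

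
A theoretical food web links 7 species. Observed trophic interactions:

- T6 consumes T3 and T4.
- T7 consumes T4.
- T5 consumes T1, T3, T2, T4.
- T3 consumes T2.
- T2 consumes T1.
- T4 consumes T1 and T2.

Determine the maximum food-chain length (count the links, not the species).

3 links

One longest chain: T1 → T2 → T4 → T6.
It has 4 species and 3 links.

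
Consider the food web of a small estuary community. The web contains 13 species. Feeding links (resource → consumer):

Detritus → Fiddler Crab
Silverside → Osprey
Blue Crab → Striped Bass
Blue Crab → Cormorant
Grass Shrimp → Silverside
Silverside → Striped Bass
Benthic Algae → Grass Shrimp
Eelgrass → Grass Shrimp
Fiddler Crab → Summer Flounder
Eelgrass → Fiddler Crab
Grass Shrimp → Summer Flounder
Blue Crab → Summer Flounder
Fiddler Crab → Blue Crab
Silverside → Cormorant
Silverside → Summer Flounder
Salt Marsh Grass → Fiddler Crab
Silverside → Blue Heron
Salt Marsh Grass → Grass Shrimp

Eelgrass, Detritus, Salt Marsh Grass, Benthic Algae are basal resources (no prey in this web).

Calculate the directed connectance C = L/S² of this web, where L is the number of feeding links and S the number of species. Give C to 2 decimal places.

C = 0.11

The web has S = 13 species and L = 18 feeding links.
C = L / S² = 18 / 169 = 0.1065 ≈ 0.11.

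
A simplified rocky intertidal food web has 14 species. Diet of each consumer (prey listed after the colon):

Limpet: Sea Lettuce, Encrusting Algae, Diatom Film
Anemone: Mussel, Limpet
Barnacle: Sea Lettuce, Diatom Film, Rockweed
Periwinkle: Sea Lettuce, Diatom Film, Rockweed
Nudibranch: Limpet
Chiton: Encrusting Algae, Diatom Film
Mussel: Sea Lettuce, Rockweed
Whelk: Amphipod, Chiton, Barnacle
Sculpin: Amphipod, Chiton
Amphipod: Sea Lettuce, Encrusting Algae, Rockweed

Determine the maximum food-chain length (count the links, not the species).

One longest chain: Sea Lettuce → Mussel → Anemone.
It has 3 species and 2 links.

2 links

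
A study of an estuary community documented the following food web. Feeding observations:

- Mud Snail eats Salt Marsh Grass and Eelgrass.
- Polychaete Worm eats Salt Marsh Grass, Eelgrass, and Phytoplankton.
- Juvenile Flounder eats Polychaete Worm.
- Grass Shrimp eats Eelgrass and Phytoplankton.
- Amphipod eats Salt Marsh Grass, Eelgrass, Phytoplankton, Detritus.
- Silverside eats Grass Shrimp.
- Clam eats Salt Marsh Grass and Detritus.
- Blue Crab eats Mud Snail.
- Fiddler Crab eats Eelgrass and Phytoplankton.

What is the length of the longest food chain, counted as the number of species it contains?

3 species

One longest chain: Eelgrass → Grass Shrimp → Silverside.
It has 3 species and 2 links.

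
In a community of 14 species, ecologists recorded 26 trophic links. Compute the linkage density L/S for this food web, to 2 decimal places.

L/S = 1.86

There are L = 26 links among S = 14 species.
L/S = 26/14 = 1.8571 ≈ 1.86.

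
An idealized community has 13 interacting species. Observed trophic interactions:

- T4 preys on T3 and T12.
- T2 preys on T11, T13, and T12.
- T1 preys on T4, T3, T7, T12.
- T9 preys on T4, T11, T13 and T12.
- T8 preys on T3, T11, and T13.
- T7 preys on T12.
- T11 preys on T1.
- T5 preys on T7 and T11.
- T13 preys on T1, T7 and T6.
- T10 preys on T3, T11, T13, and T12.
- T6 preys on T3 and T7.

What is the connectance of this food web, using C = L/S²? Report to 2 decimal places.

The web has S = 13 species and L = 29 feeding links.
C = L / S² = 29 / 169 = 0.1716 ≈ 0.17.

C = 0.17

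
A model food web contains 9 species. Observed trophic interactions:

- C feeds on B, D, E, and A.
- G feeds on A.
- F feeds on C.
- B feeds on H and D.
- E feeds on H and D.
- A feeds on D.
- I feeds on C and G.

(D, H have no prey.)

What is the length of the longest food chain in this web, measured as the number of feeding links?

One longest chain: D → A → G → I.
It has 4 species and 3 links.

3 links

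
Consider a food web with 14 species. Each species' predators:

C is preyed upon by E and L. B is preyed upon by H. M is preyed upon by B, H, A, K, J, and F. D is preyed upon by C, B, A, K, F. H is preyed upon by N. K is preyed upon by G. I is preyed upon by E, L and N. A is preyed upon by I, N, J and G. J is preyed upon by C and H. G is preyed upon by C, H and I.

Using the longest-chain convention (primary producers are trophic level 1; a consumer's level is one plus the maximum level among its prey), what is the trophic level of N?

M is a producer → level 1.
K eats M (level 1); other prey at levels: D 1 → level 2.
G eats K (level 2); other prey at levels: A 2 → level 3.
I eats G (level 3); other prey at levels: A 2 → level 4.
N eats I (level 4); other prey at levels: A 2, H 4 → level 5.

Trophic level 5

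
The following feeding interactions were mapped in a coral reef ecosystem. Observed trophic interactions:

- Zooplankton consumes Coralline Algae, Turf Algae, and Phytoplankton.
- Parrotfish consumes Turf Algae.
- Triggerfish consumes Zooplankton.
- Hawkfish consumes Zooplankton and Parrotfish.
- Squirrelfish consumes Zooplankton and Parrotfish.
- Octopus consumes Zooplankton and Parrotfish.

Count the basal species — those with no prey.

3

Basal species (no prey listed): Coralline Algae, Turf Algae, Phytoplankton.
Count: 3.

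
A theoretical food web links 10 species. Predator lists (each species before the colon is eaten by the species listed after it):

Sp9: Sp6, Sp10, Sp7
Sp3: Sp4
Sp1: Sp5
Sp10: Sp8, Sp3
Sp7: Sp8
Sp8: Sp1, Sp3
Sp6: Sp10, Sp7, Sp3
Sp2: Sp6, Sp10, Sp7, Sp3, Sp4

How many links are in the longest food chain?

5 links

One longest chain: Sp9 → Sp6 → Sp10 → Sp8 → Sp3 → Sp4.
It has 6 species and 5 links.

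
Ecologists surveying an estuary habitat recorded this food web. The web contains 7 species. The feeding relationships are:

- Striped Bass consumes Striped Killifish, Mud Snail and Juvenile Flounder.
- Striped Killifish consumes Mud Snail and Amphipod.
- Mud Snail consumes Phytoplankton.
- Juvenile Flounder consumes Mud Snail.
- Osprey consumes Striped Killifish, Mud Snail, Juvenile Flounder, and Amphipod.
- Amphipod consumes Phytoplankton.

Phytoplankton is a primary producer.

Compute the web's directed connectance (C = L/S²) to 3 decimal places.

The web has S = 7 species and L = 12 feeding links.
C = L / S² = 12 / 49 = 0.2449 ≈ 0.245.

C = 0.245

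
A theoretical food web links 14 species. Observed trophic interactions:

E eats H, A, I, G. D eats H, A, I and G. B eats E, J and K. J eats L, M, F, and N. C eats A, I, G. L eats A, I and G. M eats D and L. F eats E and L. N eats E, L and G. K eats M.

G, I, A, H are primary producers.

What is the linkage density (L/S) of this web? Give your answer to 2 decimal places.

L/S = 2.07

There are L = 29 links among S = 14 species.
L/S = 29/14 = 2.0714 ≈ 2.07.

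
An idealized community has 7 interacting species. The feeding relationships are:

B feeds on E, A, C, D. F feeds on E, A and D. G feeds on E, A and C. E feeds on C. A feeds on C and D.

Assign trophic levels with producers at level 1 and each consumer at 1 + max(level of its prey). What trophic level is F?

D is a producer → level 1.
A eats D (level 1); other prey at levels: C 1 → level 2.
F eats A (level 2); other prey at levels: D 1, E 2 → level 3.

Trophic level 3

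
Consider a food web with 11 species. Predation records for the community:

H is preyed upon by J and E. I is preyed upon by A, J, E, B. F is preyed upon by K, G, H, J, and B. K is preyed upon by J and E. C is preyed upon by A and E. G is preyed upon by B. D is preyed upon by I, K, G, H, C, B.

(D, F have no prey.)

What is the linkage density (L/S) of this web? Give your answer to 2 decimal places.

There are L = 22 links among S = 11 species.
L/S = 22/11 = 2.0000 ≈ 2.00.

L/S = 2.00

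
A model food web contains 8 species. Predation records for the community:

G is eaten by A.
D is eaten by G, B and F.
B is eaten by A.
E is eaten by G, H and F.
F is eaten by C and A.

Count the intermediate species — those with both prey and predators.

3

Intermediate species (has both prey and predators): G, F, B.
Count: 3.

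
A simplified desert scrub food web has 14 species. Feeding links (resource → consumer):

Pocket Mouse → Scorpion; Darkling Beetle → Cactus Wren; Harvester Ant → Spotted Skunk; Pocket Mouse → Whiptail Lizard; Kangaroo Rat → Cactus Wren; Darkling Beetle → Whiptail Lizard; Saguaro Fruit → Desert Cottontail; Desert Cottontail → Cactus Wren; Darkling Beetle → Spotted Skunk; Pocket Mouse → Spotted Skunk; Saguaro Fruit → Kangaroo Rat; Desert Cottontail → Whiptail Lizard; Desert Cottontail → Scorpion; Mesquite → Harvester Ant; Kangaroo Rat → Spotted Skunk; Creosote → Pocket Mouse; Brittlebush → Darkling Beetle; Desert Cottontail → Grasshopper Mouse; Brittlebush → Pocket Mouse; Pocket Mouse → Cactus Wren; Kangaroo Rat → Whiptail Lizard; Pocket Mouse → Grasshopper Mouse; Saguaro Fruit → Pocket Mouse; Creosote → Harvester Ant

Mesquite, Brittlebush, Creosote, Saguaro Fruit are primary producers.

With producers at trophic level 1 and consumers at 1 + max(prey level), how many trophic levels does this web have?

Producers (level 1): Mesquite, Brittlebush, Creosote, Saguaro Fruit.
Saguaro Fruit → Desert Cottontail → Scorpion gives Scorpion level 3.
No species has a prey at level 3, so no species reaches level 4.

3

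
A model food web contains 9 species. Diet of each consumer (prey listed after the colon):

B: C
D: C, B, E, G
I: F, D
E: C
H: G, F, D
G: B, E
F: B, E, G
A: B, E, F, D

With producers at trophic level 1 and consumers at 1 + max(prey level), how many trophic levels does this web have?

5

Producers (level 1): C.
C → B → G → F → H gives H level 5.
No species has a prey at level 5, so no species reaches level 6.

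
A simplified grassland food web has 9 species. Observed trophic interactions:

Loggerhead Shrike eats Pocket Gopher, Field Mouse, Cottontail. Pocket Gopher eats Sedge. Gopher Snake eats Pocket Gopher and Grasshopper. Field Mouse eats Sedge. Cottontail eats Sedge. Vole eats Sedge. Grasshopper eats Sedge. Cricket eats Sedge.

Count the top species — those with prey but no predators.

Top species (has prey, but nothing eats it): Cricket, Vole, Gopher Snake, Loggerhead Shrike.
Count: 4.

4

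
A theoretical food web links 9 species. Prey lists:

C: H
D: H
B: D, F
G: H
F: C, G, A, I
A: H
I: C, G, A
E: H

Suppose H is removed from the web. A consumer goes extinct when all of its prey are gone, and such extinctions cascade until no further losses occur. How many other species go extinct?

Remove H.
Round 1: C (all prey gone), D (all prey gone), G (all prey gone), E (all prey gone), A (all prey gone) → extinct.
Round 2: I (all prey gone) → extinct.
Round 3: F (all prey gone) → extinct.
Round 4: B (all prey gone) → extinct.
No further losses. Total secondary extinctions: 8.

8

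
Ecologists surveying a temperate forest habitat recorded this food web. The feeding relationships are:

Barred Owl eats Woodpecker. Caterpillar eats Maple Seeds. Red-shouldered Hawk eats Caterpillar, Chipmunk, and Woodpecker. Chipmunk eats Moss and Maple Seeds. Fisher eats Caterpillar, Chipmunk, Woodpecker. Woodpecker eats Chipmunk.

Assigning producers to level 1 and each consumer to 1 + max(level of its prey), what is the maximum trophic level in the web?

4

Producers (level 1): Maple Seeds, Moss.
Maple Seeds → Chipmunk → Woodpecker → Barred Owl gives Barred Owl level 4.
No species has a prey at level 4, so no species reaches level 5.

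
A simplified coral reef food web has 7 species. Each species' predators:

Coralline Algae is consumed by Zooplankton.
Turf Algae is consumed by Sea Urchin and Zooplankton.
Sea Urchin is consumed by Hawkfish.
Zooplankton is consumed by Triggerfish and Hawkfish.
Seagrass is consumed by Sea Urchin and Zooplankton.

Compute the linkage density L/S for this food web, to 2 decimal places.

There are L = 8 links among S = 7 species.
L/S = 8/7 = 1.1429 ≈ 1.14.

L/S = 1.14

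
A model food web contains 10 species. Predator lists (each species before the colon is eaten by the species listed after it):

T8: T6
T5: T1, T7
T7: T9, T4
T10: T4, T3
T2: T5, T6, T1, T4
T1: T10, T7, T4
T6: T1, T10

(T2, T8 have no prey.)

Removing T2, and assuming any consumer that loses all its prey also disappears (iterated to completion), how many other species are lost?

1

Remove T2.
Round 1: T5 (all prey gone) → extinct.
No further losses. Total secondary extinctions: 1.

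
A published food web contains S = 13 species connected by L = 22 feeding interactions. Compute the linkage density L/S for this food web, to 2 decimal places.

L/S = 1.69

There are L = 22 links among S = 13 species.
L/S = 22/13 = 1.6923 ≈ 1.69.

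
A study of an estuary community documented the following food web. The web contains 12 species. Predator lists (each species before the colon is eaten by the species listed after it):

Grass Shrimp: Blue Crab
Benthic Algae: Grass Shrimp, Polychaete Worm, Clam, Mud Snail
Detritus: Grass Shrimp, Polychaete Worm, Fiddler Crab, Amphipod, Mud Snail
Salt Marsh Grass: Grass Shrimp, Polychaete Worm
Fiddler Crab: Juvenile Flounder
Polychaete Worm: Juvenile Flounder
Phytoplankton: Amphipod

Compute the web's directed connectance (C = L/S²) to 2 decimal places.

C = 0.10

The web has S = 12 species and L = 15 feeding links.
C = L / S² = 15 / 144 = 0.1042 ≈ 0.10.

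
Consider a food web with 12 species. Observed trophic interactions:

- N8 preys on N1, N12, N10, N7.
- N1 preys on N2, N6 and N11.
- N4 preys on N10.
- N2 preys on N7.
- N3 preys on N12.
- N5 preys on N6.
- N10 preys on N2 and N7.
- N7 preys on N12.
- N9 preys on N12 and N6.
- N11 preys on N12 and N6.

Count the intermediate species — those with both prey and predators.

Intermediate species (has both prey and predators): N7, N11, N2, N1, N10.
Count: 5.

5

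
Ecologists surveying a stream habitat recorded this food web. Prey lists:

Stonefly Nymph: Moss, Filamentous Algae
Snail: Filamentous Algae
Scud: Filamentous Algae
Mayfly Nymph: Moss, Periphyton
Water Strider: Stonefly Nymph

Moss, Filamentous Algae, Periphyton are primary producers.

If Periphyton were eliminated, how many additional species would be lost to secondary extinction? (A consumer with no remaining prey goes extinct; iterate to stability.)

0

Remove Periphyton.
Every predator of it retains at least one other prey: Mayfly Nymph still has Moss.
No consumer loses all prey, so no secondary extinctions occur.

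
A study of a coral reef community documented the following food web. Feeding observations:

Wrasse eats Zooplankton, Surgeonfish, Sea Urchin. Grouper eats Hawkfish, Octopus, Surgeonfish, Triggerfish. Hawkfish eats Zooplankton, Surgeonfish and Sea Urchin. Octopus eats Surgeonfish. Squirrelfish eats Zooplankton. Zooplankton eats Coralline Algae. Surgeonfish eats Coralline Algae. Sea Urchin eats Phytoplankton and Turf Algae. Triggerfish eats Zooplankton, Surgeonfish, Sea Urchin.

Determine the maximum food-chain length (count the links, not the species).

One longest chain: Phytoplankton → Sea Urchin → Triggerfish → Grouper.
It has 4 species and 3 links.

3 links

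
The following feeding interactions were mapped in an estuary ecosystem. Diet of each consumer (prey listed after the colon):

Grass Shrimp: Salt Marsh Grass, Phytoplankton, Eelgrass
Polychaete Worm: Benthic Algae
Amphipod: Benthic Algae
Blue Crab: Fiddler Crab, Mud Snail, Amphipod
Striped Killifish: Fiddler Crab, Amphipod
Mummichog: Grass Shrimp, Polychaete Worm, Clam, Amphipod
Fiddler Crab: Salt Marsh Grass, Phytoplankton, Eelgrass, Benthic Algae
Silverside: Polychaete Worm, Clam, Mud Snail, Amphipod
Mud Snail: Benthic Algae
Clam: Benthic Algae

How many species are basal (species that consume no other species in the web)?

Basal species (no prey listed): Salt Marsh Grass, Phytoplankton, Eelgrass, Benthic Algae.
Count: 4.

4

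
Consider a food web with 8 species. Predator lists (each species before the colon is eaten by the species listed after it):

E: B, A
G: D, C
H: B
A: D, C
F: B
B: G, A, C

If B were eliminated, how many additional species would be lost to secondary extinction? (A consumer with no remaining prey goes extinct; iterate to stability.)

Remove B.
Round 1: G (all prey gone) → extinct.
No further losses. Total secondary extinctions: 1.

1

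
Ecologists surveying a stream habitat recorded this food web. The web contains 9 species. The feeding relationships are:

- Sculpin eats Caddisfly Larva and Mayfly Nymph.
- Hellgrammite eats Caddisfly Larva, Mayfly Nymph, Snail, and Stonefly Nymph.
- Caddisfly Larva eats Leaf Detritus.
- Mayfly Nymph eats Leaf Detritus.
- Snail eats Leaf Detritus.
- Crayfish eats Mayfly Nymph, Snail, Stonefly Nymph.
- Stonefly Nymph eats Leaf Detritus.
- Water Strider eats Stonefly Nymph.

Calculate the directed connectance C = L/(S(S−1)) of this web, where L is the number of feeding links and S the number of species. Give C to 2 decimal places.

The web has S = 9 species and L = 14 feeding links.
C = L / (S(S−1)) = 14 / 72 = 0.1944 ≈ 0.19.

C = 0.19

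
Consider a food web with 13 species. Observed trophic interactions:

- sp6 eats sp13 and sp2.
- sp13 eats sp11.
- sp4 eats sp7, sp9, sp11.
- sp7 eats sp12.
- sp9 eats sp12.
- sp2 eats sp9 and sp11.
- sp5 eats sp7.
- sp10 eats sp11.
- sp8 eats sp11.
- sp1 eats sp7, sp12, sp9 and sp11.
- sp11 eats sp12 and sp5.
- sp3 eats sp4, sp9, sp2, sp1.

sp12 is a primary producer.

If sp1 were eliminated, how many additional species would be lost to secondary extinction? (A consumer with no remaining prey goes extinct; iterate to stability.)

Remove sp1.
Every predator of it retains at least one other prey: sp3 still has sp9, sp2, sp4.
No consumer loses all prey, so no secondary extinctions occur.

0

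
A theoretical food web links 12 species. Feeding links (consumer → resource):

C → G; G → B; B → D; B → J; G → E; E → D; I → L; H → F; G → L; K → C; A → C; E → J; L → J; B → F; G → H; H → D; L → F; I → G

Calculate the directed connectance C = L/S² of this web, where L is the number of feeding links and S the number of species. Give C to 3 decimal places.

C = 0.125

The web has S = 12 species and L = 18 feeding links.
C = L / S² = 18 / 144 = 0.1250 ≈ 0.125.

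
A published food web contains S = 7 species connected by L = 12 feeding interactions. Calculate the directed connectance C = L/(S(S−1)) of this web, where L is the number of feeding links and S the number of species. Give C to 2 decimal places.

The web has S = 7 species and L = 12 feeding links.
C = L / (S(S−1)) = 12 / 42 = 0.2857 ≈ 0.29.

C = 0.29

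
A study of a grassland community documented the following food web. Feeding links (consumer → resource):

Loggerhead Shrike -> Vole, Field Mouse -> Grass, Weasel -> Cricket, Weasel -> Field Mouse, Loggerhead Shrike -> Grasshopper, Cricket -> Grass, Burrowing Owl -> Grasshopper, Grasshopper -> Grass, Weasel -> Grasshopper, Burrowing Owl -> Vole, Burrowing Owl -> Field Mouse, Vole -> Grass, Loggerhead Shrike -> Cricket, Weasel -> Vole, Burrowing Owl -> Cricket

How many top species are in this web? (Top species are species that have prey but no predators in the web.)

Top species (has prey, but nothing eats it): Burrowing Owl, Weasel, Loggerhead Shrike.
Count: 3.

3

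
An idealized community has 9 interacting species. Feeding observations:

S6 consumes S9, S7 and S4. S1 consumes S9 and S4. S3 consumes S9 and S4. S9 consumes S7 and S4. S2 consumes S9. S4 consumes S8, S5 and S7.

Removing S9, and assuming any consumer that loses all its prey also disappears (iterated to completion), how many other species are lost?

Remove S9.
Round 1: S2 (all prey gone) → extinct.
No further losses. Total secondary extinctions: 1.

1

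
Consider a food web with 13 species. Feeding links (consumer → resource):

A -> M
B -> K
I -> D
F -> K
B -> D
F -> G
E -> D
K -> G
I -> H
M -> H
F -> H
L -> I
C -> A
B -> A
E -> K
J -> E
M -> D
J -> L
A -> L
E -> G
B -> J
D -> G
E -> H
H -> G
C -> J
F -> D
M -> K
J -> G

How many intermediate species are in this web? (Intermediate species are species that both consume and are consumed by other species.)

Intermediate species (has both prey and predators): H, K, D, M, E, I, L, A, J.
Count: 9.

9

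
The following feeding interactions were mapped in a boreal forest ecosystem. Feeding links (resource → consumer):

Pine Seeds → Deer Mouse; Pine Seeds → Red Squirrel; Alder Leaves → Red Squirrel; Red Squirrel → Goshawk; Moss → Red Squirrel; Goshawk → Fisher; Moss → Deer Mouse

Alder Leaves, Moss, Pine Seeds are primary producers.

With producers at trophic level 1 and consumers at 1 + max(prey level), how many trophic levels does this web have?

Producers (level 1): Alder Leaves, Moss, Pine Seeds.
Alder Leaves → Red Squirrel → Goshawk → Fisher gives Fisher level 4.
No species has a prey at level 4, so no species reaches level 5.

4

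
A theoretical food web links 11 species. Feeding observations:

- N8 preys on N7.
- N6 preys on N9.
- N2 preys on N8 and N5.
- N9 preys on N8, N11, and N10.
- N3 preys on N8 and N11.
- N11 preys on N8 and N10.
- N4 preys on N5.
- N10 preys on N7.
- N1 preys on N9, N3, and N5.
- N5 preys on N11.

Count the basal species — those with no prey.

1

Basal species (no prey listed): N7.
Count: 1.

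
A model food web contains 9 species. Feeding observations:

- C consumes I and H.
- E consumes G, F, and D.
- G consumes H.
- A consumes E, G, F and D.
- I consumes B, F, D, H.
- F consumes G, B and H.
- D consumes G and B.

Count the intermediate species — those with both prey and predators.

5

Intermediate species (has both prey and predators): G, D, F, I, E.
Count: 5.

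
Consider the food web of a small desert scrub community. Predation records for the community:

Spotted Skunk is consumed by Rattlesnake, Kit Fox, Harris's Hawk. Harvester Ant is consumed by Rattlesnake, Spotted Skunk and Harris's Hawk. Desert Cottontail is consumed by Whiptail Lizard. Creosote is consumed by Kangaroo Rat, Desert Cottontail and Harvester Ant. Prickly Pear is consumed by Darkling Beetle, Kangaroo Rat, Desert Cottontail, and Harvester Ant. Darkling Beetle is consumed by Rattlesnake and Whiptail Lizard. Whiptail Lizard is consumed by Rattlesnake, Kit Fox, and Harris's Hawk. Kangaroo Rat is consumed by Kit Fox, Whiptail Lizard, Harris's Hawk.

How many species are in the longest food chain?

One longest chain: Creosote → Harvester Ant → Spotted Skunk → Harris's Hawk.
It has 4 species and 3 links.

4 species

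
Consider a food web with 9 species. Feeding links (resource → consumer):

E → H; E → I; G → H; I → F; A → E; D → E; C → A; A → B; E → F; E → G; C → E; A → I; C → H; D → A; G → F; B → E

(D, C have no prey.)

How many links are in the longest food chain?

One longest chain: D → A → B → E → G → H.
It has 6 species and 5 links.

5 links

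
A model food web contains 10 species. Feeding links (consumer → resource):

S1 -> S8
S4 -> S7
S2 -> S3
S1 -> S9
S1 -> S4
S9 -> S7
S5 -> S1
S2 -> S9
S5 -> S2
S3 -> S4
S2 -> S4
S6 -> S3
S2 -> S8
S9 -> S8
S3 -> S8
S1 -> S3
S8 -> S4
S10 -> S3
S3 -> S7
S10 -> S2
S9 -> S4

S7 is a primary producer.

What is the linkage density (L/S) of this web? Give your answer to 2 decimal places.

There are L = 21 links among S = 10 species.
L/S = 21/10 = 2.1000 ≈ 2.10.

L/S = 2.10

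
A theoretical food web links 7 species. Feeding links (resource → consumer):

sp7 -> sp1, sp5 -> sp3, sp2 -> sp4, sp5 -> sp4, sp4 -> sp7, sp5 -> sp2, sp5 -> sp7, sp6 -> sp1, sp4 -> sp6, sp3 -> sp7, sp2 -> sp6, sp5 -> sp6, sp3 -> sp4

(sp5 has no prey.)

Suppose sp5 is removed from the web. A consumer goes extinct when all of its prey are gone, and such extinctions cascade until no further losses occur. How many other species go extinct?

Remove sp5.
Round 1: sp3 (all prey gone), sp2 (all prey gone) → extinct.
Round 2: sp4 (all prey gone) → extinct.
Round 3: sp7 (all prey gone), sp6 (all prey gone) → extinct.
Round 4: sp1 (all prey gone) → extinct.
No further losses. Total secondary extinctions: 6.

6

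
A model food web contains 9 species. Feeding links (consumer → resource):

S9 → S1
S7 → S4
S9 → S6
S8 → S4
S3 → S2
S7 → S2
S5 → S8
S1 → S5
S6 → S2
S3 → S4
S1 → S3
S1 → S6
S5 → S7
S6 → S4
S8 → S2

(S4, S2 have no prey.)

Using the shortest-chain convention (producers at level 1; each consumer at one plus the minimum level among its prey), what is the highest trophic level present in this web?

3

Producers (level 1): S4, S2.
Following each consumer down to its lowest-level prey: S4 → S3 → S1 (levels 1 through 3).
All prey of S1 (S3 2, S6 2, S5 3) are at level 2 or above, so S1 is at level 1 + 2 = 3.
Every consumer has at least one prey at level 2 or below, so none exceeds level 3.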